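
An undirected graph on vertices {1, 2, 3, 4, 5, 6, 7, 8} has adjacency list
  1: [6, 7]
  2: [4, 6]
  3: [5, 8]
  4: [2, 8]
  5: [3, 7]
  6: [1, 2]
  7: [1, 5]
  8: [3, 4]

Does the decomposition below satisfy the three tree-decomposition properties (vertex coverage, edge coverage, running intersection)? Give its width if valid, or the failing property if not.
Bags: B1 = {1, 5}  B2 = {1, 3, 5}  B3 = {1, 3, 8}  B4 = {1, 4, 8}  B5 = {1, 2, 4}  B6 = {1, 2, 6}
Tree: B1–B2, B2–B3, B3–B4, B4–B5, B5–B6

No — vertex 7 appears in no bag.

A tree decomposition must satisfy three properties: every vertex lies in some bag; for every edge, both endpoints lie together in some bag; and for every vertex, the bags containing it form a connected subtree. Here vertex 7 appears in no bag, so the decomposition is invalid.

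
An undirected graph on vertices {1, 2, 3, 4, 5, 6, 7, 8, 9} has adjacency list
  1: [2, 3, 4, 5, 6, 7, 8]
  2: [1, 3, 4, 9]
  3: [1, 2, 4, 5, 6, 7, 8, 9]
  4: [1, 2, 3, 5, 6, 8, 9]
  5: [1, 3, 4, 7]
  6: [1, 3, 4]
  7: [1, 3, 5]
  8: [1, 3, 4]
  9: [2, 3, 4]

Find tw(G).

3

A width-3 tree decomposition is:
Bags: B1 = {1, 3, 4, 6}  B2 = {1, 2, 3, 4}  B3 = {1, 3, 4, 8}  B4 = {2, 3, 4, 9}  B5 = {1, 3, 4, 5}  B6 = {1, 3, 5, 7}
Tree: B1–B2, B2–B3, B2–B4, B1–B5, B5–B6
Each bag holds 4 vertices, so the decomposition has width 3, which upper-bounds the treewidth. On the other hand G contains the 4-clique {1, 3, 4, 8}. A clique must lie in a single bag of any decomposition, so no decomposition can have width below 3. Combining the bounds, tw(G) = 3.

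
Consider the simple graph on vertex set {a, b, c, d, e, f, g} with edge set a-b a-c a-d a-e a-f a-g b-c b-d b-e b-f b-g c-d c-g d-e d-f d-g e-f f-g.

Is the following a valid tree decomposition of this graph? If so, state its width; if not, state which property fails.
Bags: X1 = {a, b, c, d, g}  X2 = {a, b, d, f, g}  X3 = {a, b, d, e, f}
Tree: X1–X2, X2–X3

Checking the three conditions: (i) the bags cover all of {a, b, c, d, e, f, g}; (ii) for each edge, some bag contains both endpoints; (iii) the bags containing any fixed vertex form a subtree. All hold, so the decomposition is valid with width 5 − 1 = 4.

Yes; width 4.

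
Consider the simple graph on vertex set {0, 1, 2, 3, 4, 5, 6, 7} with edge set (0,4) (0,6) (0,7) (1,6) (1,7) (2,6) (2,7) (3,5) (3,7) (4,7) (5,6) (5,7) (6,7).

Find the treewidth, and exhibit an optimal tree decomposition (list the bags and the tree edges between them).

Each bag holds 3 vertices, so the decomposition has width 2, which upper-bounds the treewidth. Conversely, {3, 5, 7} is a clique of size 3, and the vertices of any clique must share a bag in every tree decomposition; so some bag has ≥ 3 vertices and tw(G) ≥ 2. Therefore the treewidth is 2.

Treewidth 2.
One such decomposition:
Bags: B1 = {2, 6, 7}  B2 = {5, 6, 7}  B3 = {0, 6, 7}  B4 = {0, 4, 7}  B5 = {1, 6, 7}  B6 = {3, 5, 7}
Tree: B1–B2, B2–B3, B3–B4, B1–B5, B2–B6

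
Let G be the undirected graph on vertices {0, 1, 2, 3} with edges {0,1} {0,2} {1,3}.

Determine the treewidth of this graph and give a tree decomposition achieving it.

Treewidth 1.
Bags: B1 = {1, 3}  B2 = {0, 1}  B3 = {0, 2}
Tree: B1–B2, B2–B3

Every bag has size at most 2, so the width is 2 − 1 = 1 and tw(G) ≤ 1. Any graph with an edge has treewidth ≥ 1, and G has the edge 3–1. The upper and lower bounds meet at 1, so that is the treewidth.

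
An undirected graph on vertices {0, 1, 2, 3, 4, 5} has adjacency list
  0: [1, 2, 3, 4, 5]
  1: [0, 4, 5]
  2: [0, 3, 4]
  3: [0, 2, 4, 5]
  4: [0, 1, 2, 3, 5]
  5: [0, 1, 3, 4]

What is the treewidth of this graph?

3

A width-3 tree decomposition is:
Bags: B1 = {0, 3, 4, 5}  B2 = {0, 1, 4, 5}  B3 = {0, 2, 3, 4}
Tree: B1–B2, B1–B3
The largest bag has 4 vertices, giving width 3; this decomposition certifies tw(G) ≤ 3. Conversely, {0, 1, 4, 5} is a clique of size 4, and the vertices of any clique must share a bag in every tree decomposition; so some bag has ≥ 4 vertices and tw(G) ≥ 3. Combining the bounds, tw(G) = 3.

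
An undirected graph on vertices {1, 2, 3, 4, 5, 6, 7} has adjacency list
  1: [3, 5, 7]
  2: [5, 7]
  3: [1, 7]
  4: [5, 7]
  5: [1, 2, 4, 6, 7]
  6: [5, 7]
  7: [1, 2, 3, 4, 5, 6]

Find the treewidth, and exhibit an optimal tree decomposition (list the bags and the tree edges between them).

The largest bag has 3 vertices, giving width 2; this decomposition certifies tw(G) ≤ 2. Conversely, {1, 3, 7} is a clique of size 3, and the vertices of any clique must share a bag in every tree decomposition; so some bag has ≥ 3 vertices and tw(G) ≥ 2. Combining the bounds, tw(G) = 2.

Treewidth 2.
One optimal decomposition is:
Bags: B1 = {5, 6, 7}  B2 = {2, 5, 7}  B3 = {1, 5, 7}  B4 = {4, 5, 7}  B5 = {1, 3, 7}
Tree: B1–B2, B1–B3, B1–B4, B3–B5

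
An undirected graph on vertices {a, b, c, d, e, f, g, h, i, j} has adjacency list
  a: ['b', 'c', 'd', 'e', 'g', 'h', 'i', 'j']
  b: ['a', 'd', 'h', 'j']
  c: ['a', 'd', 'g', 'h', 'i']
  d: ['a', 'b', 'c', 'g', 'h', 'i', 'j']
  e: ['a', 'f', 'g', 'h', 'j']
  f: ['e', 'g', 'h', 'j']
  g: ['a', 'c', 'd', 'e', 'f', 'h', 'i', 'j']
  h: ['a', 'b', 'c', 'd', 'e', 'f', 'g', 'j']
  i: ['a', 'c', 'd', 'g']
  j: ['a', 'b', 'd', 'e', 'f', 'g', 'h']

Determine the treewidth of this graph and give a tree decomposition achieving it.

Treewidth 4.
One such decomposition:
Bags: B1 = {a, d, g, h, j}  B2 = {a, c, d, g, h}  B3 = {a, c, d, g, i}  B4 = {a, e, g, h, j}  B5 = {a, b, d, h, j}  B6 = {e, f, g, h, j}
Tree: B1–B2, B2–B3, B1–B4, B1–B5, B4–B6

Every bag has size at most 5, so the width is 5 − 1 = 4 and tw(G) ≤ 4. Conversely, {a, d, g, h, j} is a clique of size 5, and the vertices of any clique must share a bag in every tree decomposition; so some bag has ≥ 5 vertices and tw(G) ≥ 4. Combining the bounds, tw(G) = 4.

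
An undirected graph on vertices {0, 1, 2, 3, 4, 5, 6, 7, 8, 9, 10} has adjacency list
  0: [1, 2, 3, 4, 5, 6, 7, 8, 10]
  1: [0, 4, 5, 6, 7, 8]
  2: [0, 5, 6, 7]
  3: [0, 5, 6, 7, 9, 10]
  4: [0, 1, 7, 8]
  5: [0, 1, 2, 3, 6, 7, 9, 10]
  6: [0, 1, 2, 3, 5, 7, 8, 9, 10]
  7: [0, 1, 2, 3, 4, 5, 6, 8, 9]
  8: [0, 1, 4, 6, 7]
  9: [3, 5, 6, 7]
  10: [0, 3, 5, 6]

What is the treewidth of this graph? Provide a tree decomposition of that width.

Every bag has size at most 5, so the width is 5 − 1 = 4 and tw(G) ≤ 4. For the lower bound, the 5 vertices {0, 1, 4, 7, 8} are pairwise adjacent, and any tree decomposition puts a clique entirely inside one bag — forcing width ≥ 4. Therefore the treewidth is 4.

Treewidth 4.
One such decomposition:
Bags: B1 = {0, 3, 5, 6, 7}  B2 = {0, 3, 5, 6, 10}  B3 = {0, 1, 5, 6, 7}  B4 = {0, 1, 6, 7, 8}  B5 = {0, 2, 5, 6, 7}  B6 = {0, 1, 4, 7, 8}  B7 = {3, 5, 6, 7, 9}
Tree: B1–B2, B1–B3, B3–B4, B1–B5, B4–B6, B1–B7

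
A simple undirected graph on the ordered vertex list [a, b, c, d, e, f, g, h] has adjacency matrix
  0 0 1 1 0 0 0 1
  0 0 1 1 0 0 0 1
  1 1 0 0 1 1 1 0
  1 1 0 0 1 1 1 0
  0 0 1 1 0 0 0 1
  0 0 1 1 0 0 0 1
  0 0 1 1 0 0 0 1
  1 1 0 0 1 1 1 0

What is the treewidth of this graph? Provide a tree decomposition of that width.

Every bag has size at most 4, so the width is 4 − 1 = 3 and tw(G) ≤ 3. For the lower bound: the 4 vertex sets {a,d}, {c,g}, {h}, {e} are disjoint, each induces a connected subgraph, and every pair is joined by at least one edge of G. Contracting each set to a single vertex therefore yields K_{4} as a minor, and since treewidth is minor-monotone, tw(G) ≥ tw(K_{4}) = 3. Combining the bounds, tw(G) = 3.

Treewidth 3.
One such decomposition:
Bags: B1 = {a, c, d, h}  B2 = {c, d, g, h}  B3 = {c, d, e, h}  B4 = {b, c, d, h}  B5 = {c, d, f, h}
Tree: B1–B2, B2–B3, B3–B4, B4–B5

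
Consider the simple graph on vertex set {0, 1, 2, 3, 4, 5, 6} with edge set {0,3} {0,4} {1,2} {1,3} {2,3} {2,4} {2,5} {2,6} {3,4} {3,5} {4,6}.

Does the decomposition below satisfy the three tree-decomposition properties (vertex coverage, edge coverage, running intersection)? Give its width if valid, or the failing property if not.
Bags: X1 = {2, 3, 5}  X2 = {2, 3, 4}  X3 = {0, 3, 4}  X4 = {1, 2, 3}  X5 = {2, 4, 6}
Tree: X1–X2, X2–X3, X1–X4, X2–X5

Yes; width 2.

Checking the three conditions: (i) the bags cover all of {0, 1, 2, 3, 4, 5, 6}; (ii) for each edge, some bag contains both endpoints; (iii) the bags containing any fixed vertex form a subtree. All hold, so the decomposition is valid with width 3 − 1 = 2.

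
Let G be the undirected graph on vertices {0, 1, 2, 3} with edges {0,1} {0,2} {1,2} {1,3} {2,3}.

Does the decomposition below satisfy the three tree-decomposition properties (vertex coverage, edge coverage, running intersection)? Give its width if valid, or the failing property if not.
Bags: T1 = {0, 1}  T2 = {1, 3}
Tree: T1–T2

A tree decomposition must satisfy three properties: every vertex lies in some bag; for every edge, both endpoints lie together in some bag; and for every vertex, the bags containing it form a connected subtree. Here vertex 2 appears in no bag, so the decomposition is invalid.

No — vertex 2 appears in no bag.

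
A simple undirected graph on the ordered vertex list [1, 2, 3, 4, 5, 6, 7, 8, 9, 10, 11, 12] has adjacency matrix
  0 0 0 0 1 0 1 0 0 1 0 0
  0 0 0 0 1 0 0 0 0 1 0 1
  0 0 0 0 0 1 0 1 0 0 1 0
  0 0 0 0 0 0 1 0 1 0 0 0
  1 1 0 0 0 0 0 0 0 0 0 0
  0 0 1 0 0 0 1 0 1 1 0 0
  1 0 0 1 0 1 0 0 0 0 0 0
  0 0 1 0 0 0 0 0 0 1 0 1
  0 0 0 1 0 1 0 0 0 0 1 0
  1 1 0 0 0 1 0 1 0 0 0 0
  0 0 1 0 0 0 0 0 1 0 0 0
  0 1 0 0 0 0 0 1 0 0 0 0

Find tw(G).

A width-3 tree decomposition is:
Bags: B1 = {4, 7, 9, 11}  B2 = {6, 7, 9, 11}  B3 = {3, 6, 7, 11}  B4 = {1, 3, 6, 7}  B5 = {1, 3, 6, 10}  B6 = {1, 3, 8, 10}  B7 = {1, 5, 8, 10}  B8 = {2, 5, 8, 10}  B9 = {2, 5, 8, 12}
Tree: B1–B2, B2–B3, B3–B4, B4–B5, B5–B6, B6–B7, B7–B8, B8–B9
The largest bag has 4 vertices, giving width 3; this decomposition certifies tw(G) ≤ 3. For the lower bound: the 4 vertex sets {4,9,11}, {7}, {6}, {1,3,8,10} are disjoint, each induces a connected subgraph, and every pair is joined by at least one edge of G. Contracting each set to a single vertex therefore yields K_{4} as a minor, and since treewidth is minor-monotone, tw(G) ≥ tw(K_{4}) = 3. Hence tw(G) = 3 exactly.

3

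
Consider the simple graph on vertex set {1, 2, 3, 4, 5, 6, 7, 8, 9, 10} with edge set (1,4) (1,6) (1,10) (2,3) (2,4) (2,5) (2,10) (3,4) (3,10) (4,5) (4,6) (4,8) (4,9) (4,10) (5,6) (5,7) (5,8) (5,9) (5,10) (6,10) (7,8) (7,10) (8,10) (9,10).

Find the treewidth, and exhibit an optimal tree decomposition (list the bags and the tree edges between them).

Treewidth 3.
Bags: B1 = {4, 5, 8, 10}  B2 = {2, 4, 5, 10}  B3 = {4, 5, 6, 10}  B4 = {2, 3, 4, 10}  B5 = {5, 7, 8, 10}  B6 = {4, 5, 9, 10}  B7 = {1, 4, 6, 10}
Tree: B1–B2, B1–B3, B2–B4, B1–B5, B2–B6, B3–B7

Every bag has size at most 4, so the width is 4 − 1 = 3 and tw(G) ≤ 3. Conversely, {1, 4, 6, 10} is a clique of size 4, and the vertices of any clique must share a bag in every tree decomposition; so some bag has ≥ 4 vertices and tw(G) ≥ 3. Combining the bounds, tw(G) = 3.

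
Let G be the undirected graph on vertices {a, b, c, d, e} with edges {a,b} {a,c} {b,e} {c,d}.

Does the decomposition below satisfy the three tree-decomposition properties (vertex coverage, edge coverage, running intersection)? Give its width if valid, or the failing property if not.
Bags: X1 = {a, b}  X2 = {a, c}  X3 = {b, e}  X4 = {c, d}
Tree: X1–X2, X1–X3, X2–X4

Checking the three conditions: (i) the bags cover all of {a, b, c, d, e}; (ii) for each edge, some bag contains both endpoints; (iii) the bags containing any fixed vertex form a subtree. All hold, so the decomposition is valid with width 2 − 1 = 1.

Yes; width 1.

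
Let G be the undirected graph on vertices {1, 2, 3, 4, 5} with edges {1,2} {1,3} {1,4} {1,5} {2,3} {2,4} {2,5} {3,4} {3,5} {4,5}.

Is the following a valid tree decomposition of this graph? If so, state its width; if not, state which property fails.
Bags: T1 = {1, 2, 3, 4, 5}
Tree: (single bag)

Vertex coverage: the bags together contain {1, 2, 3, 4, 5}, the full vertex set. Edge coverage: each edge of G has both endpoints in at least one bag. Running intersection: for every vertex, the bags containing it form a connected subtree. All three properties hold, so this is a valid tree decomposition of width max|bag| − 1 = 4, and hence tw(G) ≤ 4.

Yes; width 4.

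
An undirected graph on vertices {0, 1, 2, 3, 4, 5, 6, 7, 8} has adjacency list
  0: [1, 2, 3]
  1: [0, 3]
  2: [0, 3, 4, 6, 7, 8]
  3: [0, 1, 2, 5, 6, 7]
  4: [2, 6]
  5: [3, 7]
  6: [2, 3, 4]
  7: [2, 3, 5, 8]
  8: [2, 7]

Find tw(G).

A width-2 tree decomposition is:
Bags: B1 = {2, 3, 7}  B2 = {0, 2, 3}  B3 = {2, 3, 6}  B4 = {2, 7, 8}  B5 = {0, 1, 3}  B6 = {2, 4, 6}  B7 = {3, 5, 7}
Tree: B1–B2, B1–B3, B1–B4, B2–B5, B3–B6, B1–B7
The largest bag has 3 vertices, giving width 2; this decomposition certifies tw(G) ≤ 2. On the other hand G contains the 3-clique {0, 1, 3}. A clique must lie in a single bag of any decomposition, so no decomposition can have width below 2. The upper and lower bounds meet at 2, so that is the treewidth.

2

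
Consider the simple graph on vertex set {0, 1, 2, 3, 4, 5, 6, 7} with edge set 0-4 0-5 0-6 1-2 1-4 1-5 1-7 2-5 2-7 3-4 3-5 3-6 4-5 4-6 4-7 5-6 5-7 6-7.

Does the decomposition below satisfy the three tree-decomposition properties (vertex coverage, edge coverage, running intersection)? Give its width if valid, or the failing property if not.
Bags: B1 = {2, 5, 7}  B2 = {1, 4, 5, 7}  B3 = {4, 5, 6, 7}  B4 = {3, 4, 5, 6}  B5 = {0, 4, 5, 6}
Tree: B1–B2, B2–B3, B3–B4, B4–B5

A tree decomposition must satisfy three properties: every vertex lies in some bag; for every edge, both endpoints lie together in some bag; and for every vertex, the bags containing it form a connected subtree. Here edge (1,2) lies in no bag, so the decomposition is invalid.

No — edge (1,2) lies in no bag.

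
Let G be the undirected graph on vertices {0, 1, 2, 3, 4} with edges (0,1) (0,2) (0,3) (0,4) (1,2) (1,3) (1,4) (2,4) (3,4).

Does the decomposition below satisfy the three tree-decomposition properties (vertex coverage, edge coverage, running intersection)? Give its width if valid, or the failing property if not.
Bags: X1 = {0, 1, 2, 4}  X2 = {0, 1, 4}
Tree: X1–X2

No — vertex 3 appears in no bag.

A tree decomposition must satisfy three properties: every vertex lies in some bag; for every edge, both endpoints lie together in some bag; and for every vertex, the bags containing it form a connected subtree. Here vertex 3 appears in no bag, so the decomposition is invalid.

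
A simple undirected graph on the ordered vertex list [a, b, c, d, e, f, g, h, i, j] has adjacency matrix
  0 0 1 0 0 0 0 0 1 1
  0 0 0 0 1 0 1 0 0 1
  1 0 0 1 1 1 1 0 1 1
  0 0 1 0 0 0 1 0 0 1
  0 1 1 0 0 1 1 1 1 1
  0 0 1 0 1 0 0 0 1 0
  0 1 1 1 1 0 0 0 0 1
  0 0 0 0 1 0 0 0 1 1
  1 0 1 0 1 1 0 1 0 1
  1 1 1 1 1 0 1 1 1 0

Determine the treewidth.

3

A width-3 tree decomposition is:
Bags: B1 = {c, e, i, j}  B2 = {c, e, g, j}  B3 = {b, e, g, j}  B4 = {c, d, g, j}  B5 = {e, h, i, j}  B6 = {a, c, i, j}  B7 = {c, e, f, i}
Tree: B1–B2, B2–B3, B2–B4, B1–B5, B1–B6, B1–B7
Each bag holds 4 vertices, so the decomposition has width 3, which upper-bounds the treewidth. Conversely, {e, h, i, j} is a clique of size 4, and the vertices of any clique must share a bag in every tree decomposition; so some bag has ≥ 4 vertices and tw(G) ≥ 3. The upper and lower bounds meet at 3, so that is the treewidth.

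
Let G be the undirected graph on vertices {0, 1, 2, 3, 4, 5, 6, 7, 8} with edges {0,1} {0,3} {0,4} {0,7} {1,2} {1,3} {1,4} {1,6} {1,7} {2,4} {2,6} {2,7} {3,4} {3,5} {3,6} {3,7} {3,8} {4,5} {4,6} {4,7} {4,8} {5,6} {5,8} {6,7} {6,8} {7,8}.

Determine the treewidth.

A width-4 tree decomposition is:
Bags: B1 = {1, 3, 4, 6, 7}  B2 = {0, 1, 3, 4, 7}  B3 = {3, 4, 6, 7, 8}  B4 = {1, 2, 4, 6, 7}  B5 = {3, 4, 5, 6, 8}
Tree: B1–B2, B1–B3, B1–B4, B3–B5
Each bag holds 5 vertices, so the decomposition has width 4, which upper-bounds the treewidth. On the other hand G contains the 5-clique {1, 2, 4, 6, 7}. A clique must lie in a single bag of any decomposition, so no decomposition can have width below 4. Combining the bounds, tw(G) = 4.

4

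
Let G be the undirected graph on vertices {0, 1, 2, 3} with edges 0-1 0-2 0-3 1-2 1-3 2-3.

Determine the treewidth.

A width-3 tree decomposition is:
Bags: B1 = {0, 1, 2, 3}
Tree: (single bag)
A single bag containing all 4 vertices is trivially a valid decomposition of width 3. For the lower bound, the 4 vertices {0, 1, 2, 3} are pairwise adjacent, and any tree decomposition puts a clique entirely inside one bag — forcing width ≥ 3. Hence tw(G) = 3 exactly.

3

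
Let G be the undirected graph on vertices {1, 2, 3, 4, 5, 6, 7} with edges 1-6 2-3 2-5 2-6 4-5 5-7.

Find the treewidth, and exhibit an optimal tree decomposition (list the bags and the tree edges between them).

Treewidth 1.
One optimal decomposition is:
Bags: B1 = {2, 6}  B2 = {2, 3}  B3 = {2, 5}  B4 = {1, 6}  B5 = {4, 5}  B6 = {5, 7}
Tree: B1–B2, B1–B3, B1–B4, B3–B5, B5–B6

Every bag has size at most 2, so the width is 2 − 1 = 1 and tw(G) ≤ 1. Since G has at least one edge (e.g. 6–2), it is not an edgeless graph, so tw(G) ≥ 1. Combining the bounds, tw(G) = 1.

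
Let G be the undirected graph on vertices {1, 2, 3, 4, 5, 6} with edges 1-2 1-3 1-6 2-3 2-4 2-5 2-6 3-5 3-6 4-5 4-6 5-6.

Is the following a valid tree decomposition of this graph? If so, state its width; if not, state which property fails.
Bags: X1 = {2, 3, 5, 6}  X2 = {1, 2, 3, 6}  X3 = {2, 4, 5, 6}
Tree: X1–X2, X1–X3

Yes; width 3.

Every vertex of G appears in some bag (union = {1, 2, 3, 4, 5, 6}); every edge is covered by a bag; and for each vertex v the set of bags containing v is connected in the bag tree. The decomposition is therefore valid. The largest bag has 4 vertices, so the width is 3.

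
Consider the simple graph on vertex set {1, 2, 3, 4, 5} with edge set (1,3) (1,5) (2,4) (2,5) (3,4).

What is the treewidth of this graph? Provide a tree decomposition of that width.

Treewidth 2.
One optimal decomposition is:
Bags: B1 = {1, 3, 4}  B2 = {1, 4, 5}  B3 = {2, 4, 5}
Tree: B1–B2, B2–B3

Every bag has size at most 3, so the width is 3 − 1 = 2 and tw(G) ≤ 2. For the lower bound, G contains the cycle 4–3–1–5–2–4, so G is not a forest; only forests have treewidth ≤ 1, hence tw(G) ≥ 2. Hence tw(G) = 2 exactly.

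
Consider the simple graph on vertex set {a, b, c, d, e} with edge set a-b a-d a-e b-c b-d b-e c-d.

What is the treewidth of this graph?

A width-2 tree decomposition is:
Bags: B1 = {a, b, d}  B2 = {b, c, d}  B3 = {a, b, e}
Tree: B1–B2, B1–B3
The largest bag has 3 vertices, giving width 2; this decomposition certifies tw(G) ≤ 2. For the lower bound, the 3 vertices {b, c, d} are pairwise adjacent, and any tree decomposition puts a clique entirely inside one bag — forcing width ≥ 2. Hence tw(G) = 2 exactly.

2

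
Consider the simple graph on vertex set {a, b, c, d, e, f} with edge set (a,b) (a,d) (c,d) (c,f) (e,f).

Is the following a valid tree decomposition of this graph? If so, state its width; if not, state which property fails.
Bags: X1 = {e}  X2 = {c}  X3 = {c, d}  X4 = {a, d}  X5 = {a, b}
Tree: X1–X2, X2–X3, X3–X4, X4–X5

No — vertex f appears in no bag.

A tree decomposition must satisfy three properties: every vertex lies in some bag; for every edge, both endpoints lie together in some bag; and for every vertex, the bags containing it form a connected subtree. Here vertex f appears in no bag, so the decomposition is invalid.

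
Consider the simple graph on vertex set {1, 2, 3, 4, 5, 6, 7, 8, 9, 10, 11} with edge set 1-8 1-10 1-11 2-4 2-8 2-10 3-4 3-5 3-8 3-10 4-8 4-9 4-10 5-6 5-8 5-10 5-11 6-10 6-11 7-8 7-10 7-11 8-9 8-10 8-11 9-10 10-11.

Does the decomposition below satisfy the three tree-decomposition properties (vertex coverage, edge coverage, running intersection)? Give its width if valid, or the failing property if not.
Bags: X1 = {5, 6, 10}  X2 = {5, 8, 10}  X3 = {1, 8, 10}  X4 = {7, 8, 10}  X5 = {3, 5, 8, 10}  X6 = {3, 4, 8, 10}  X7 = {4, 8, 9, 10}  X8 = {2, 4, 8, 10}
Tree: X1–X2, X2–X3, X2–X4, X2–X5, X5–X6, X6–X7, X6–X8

A tree decomposition must satisfy three properties: every vertex lies in some bag; for every edge, both endpoints lie together in some bag; and for every vertex, the bags containing it form a connected subtree. Here vertex 11 appears in no bag, so the decomposition is invalid.

No — vertex 11 appears in no bag.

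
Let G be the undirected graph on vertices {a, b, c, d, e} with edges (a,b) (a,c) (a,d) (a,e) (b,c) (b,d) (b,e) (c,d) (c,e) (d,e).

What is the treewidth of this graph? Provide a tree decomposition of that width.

Treewidth 4.
One optimal decomposition is:
Bags: B1 = {a, b, c, d, e}
Tree: (single bag)

With just one bag of size 5, the width is 5 − 1 = 4, so tw(G) ≤ 4. For the lower bound, the 5 vertices {a, b, c, d, e} are pairwise adjacent, and any tree decomposition puts a clique entirely inside one bag — forcing width ≥ 4. The upper and lower bounds meet at 4, so that is the treewidth.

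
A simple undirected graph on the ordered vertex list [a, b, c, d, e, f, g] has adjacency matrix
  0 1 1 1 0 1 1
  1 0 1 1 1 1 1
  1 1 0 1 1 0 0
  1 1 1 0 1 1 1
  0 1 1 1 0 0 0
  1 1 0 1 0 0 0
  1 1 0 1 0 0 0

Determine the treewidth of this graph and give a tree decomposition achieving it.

Treewidth 3.
One such decomposition:
Bags: B1 = {a, b, c, d}  B2 = {a, b, d, f}  B3 = {b, c, d, e}  B4 = {a, b, d, g}
Tree: B1–B2, B1–B3, B1–B4

The largest bag has 4 vertices, giving width 3; this decomposition certifies tw(G) ≤ 3. For the lower bound, the 4 vertices {b, c, d, e} are pairwise adjacent, and any tree decomposition puts a clique entirely inside one bag — forcing width ≥ 3. Hence tw(G) = 3 exactly.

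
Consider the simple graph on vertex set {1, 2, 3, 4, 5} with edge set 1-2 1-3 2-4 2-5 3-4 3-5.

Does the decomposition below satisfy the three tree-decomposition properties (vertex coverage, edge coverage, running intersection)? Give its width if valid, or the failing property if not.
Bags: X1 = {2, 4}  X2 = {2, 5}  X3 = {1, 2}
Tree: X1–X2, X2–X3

No — vertex 3 appears in no bag.

A tree decomposition must satisfy three properties: every vertex lies in some bag; for every edge, both endpoints lie together in some bag; and for every vertex, the bags containing it form a connected subtree. Here vertex 3 appears in no bag, so the decomposition is invalid.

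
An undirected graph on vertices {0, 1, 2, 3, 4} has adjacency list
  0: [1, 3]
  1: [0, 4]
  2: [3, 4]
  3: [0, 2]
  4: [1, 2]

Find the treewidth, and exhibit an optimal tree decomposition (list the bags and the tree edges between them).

Treewidth 2.
One optimal decomposition is:
Bags: B1 = {0, 1, 4}  B2 = {0, 2, 4}  B3 = {0, 2, 3}
Tree: B1–B2, B2–B3

Each bag holds 3 vertices, so the decomposition has width 2, which upper-bounds the treewidth. The edges 0–1–4–2–3–0 form a cycle, so G is not a tree and its treewidth is at least 2. The upper and lower bounds meet at 2, so that is the treewidth.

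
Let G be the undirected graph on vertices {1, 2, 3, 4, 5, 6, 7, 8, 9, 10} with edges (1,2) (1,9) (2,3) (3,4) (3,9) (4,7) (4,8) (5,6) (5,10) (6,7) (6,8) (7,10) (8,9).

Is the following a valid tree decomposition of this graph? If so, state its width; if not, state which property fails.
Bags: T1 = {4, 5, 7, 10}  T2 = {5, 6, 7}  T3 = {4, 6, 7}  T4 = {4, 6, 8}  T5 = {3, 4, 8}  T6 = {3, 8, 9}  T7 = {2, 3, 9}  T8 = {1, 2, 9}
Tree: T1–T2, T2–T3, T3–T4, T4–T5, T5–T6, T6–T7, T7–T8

No — bags containing vertex 4 are not connected in the tree.

A tree decomposition must satisfy three properties: every vertex lies in some bag; for every edge, both endpoints lie together in some bag; and for every vertex, the bags containing it form a connected subtree. Here bags containing vertex 4 are not connected in the tree, so the decomposition is invalid.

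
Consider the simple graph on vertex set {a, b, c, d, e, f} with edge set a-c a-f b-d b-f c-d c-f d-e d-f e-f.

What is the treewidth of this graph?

A width-2 tree decomposition is:
Bags: B1 = {c, d, f}  B2 = {d, e, f}  B3 = {b, d, f}  B4 = {a, c, f}
Tree: B1–B2, B2–B3, B1–B4
The largest bag has 3 vertices, giving width 2; this decomposition certifies tw(G) ≤ 2. Conversely, {d, e, f} is a clique of size 3, and the vertices of any clique must share a bag in every tree decomposition; so some bag has ≥ 3 vertices and tw(G) ≥ 2. Hence tw(G) = 2 exactly.

2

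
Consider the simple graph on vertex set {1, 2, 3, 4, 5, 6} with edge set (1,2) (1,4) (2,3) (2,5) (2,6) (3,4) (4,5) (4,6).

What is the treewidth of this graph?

A width-2 tree decomposition is:
Bags: B1 = {1, 2, 4}  B2 = {2, 3, 4}  B3 = {2, 4, 5}  B4 = {2, 4, 6}
Tree: B1–B2, B2–B3, B3–B4
Each bag holds 3 vertices, so the decomposition has width 2, which upper-bounds the treewidth. Since 4–1–2–3–4 is a cycle in G, G is not acyclic. Forests are exactly the graphs of treewidth ≤ 1, so tw(G) ≥ 2. The upper and lower bounds meet at 2, so that is the treewidth.

2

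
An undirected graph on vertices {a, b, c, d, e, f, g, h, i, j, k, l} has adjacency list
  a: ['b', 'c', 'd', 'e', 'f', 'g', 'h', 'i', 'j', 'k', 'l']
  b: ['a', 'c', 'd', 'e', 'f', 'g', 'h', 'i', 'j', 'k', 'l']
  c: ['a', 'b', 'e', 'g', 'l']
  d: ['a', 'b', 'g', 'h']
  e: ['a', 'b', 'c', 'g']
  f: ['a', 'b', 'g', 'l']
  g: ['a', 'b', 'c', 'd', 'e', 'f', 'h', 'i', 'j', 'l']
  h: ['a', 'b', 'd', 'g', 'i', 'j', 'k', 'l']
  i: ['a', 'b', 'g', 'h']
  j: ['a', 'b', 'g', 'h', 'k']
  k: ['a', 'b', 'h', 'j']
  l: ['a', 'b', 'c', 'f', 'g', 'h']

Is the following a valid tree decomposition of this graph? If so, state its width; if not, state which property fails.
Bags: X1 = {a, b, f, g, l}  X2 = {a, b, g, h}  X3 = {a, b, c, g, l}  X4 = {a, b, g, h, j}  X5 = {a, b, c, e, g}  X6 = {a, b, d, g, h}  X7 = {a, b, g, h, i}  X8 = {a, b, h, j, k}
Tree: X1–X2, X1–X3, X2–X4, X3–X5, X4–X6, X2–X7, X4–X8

A tree decomposition must satisfy three properties: every vertex lies in some bag; for every edge, both endpoints lie together in some bag; and for every vertex, the bags containing it form a connected subtree. Here edge (l,h) lies in no bag, so the decomposition is invalid.

No — edge (l,h) lies in no bag.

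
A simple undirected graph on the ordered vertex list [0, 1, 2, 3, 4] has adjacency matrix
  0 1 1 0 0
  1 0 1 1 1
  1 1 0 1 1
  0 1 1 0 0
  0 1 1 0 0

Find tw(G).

2

A width-2 tree decomposition is:
Bags: B1 = {1, 2, 4}  B2 = {1, 2, 3}  B3 = {0, 1, 2}
Tree: B1–B2, B2–B3
Each bag holds 3 vertices, so the decomposition has width 2, which upper-bounds the treewidth. For the lower bound, the 3 vertices {0, 1, 2} are pairwise adjacent, and any tree decomposition puts a clique entirely inside one bag — forcing width ≥ 2. The upper and lower bounds meet at 2, so that is the treewidth.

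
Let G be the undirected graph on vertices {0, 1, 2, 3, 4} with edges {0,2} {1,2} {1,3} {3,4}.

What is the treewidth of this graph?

A width-1 tree decomposition is:
Bags: B1 = {0, 2}  B2 = {1, 2}  B3 = {1, 3}  B4 = {3, 4}
Tree: B1–B2, B2–B3, B3–B4
The largest bag has 2 vertices, giving width 1; this decomposition certifies tw(G) ≤ 1. G has an edge, so its treewidth is at least 1. Hence tw(G) = 1 exactly.

1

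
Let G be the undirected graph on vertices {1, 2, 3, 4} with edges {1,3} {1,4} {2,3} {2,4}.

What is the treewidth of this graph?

2

A width-2 tree decomposition is:
Bags: B1 = {1, 3, 4}  B2 = {2, 3, 4}
Tree: B1–B2
Each bag holds 3 vertices, so the decomposition has width 2, which upper-bounds the treewidth. Since 3–1–4–2–3 is a cycle in G, G is not acyclic. Forests are exactly the graphs of treewidth ≤ 1, so tw(G) ≥ 2. Combining the bounds, tw(G) = 2.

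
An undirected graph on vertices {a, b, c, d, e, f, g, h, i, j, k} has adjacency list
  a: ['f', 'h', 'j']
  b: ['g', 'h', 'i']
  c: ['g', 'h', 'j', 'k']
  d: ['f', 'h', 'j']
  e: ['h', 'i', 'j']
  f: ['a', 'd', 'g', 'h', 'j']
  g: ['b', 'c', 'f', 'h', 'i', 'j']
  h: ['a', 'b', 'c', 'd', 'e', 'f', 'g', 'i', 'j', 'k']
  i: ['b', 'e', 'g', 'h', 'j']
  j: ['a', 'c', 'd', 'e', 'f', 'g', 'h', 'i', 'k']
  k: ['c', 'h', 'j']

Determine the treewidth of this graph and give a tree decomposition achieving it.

Treewidth 3.
Bags: B1 = {c, g, h, j}  B2 = {g, h, i, j}  B3 = {f, g, h, j}  B4 = {d, f, h, j}  B5 = {b, g, h, i}  B6 = {e, h, i, j}  B7 = {a, f, h, j}  B8 = {c, h, j, k}
Tree: B1–B2, B2–B3, B3–B4, B2–B5, B2–B6, B4–B7, B1–B8

Every bag has size at most 4, so the width is 4 − 1 = 3 and tw(G) ≤ 3. On the other hand G contains the 4-clique {d, f, h, j}. A clique must lie in a single bag of any decomposition, so no decomposition can have width below 3. Therefore the treewidth is 3.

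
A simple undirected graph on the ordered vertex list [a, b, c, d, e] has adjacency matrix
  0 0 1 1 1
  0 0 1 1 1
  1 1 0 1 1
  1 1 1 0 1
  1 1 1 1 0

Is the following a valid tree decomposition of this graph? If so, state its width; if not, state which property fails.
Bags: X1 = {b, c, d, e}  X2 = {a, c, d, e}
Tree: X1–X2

Checking the three conditions: (i) the bags cover all of {a, b, c, d, e}; (ii) for each edge, some bag contains both endpoints; (iii) the bags containing any fixed vertex form a subtree. All hold, so the decomposition is valid with width 4 − 1 = 3.

Yes; width 3.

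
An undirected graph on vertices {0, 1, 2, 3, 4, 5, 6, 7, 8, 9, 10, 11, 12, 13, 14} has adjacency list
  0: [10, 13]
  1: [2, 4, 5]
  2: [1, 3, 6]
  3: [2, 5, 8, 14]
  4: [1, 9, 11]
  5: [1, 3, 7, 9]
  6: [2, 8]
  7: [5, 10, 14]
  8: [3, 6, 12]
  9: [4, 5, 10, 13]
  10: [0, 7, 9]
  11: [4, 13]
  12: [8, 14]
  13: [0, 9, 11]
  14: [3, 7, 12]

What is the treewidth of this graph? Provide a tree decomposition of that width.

The largest bag has 4 vertices, giving width 3; this decomposition certifies tw(G) ≤ 3. For the lower bound: the 4 vertex sets {0,11,13}, {4}, {9}, {1,5,7,10} are disjoint, each induces a connected subgraph, and every pair is joined by at least one edge of G. Contracting each set to a single vertex therefore yields K_{4} as a minor, and since treewidth is minor-monotone, tw(G) ≥ tw(K_{4}) = 3. The upper and lower bounds meet at 3, so that is the treewidth.

Treewidth 3.
One such decomposition:
Bags: B1 = {0, 4, 11, 13}  B2 = {0, 4, 9, 13}  B3 = {0, 4, 9, 10}  B4 = {1, 4, 9, 10}  B5 = {1, 5, 9, 10}  B6 = {1, 5, 7, 10}  B7 = {1, 2, 5, 7}  B8 = {2, 3, 5, 7}  B9 = {2, 3, 7, 14}  B10 = {2, 3, 6, 14}  B11 = {3, 6, 8, 14}  B12 = {6, 8, 12, 14}
Tree: B1–B2, B2–B3, B3–B4, B4–B5, B5–B6, B6–B7, B7–B8, B8–B9, B9–B10, B10–B11, B11–B12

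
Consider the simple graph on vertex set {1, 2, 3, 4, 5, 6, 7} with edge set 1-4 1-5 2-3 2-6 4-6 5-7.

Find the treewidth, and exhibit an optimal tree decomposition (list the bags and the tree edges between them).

Treewidth 1.
Bags: B1 = {5, 7}  B2 = {1, 5}  B3 = {1, 4}  B4 = {4, 6}  B5 = {2, 6}  B6 = {2, 3}
Tree: B1–B2, B2–B3, B3–B4, B4–B5, B5–B6

Every bag has size at most 2, so the width is 2 − 1 = 1 and tw(G) ≤ 1. Since G has at least one edge (e.g. 7–5), it is not an edgeless graph, so tw(G) ≥ 1. Combining the bounds, tw(G) = 1.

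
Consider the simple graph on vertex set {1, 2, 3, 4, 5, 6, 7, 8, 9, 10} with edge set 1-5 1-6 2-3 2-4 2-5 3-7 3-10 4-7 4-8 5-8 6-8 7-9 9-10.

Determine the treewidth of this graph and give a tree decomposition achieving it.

The largest bag has 3 vertices, giving width 2; this decomposition certifies tw(G) ≤ 2. Since 10–9–7–3–10 is a cycle in G, G is not acyclic. Forests are exactly the graphs of treewidth ≤ 1, so tw(G) ≥ 2. Combining the bounds, tw(G) = 2.

Treewidth 2.
One such decomposition:
Bags: B1 = {3, 9, 10}  B2 = {3, 7, 9}  B3 = {2, 3, 7}  B4 = {2, 4, 7}  B5 = {2, 4, 5}  B6 = {4, 5, 8}  B7 = {1, 5, 8}  B8 = {1, 6, 8}
Tree: B1–B2, B2–B3, B3–B4, B4–B5, B5–B6, B6–B7, B7–B8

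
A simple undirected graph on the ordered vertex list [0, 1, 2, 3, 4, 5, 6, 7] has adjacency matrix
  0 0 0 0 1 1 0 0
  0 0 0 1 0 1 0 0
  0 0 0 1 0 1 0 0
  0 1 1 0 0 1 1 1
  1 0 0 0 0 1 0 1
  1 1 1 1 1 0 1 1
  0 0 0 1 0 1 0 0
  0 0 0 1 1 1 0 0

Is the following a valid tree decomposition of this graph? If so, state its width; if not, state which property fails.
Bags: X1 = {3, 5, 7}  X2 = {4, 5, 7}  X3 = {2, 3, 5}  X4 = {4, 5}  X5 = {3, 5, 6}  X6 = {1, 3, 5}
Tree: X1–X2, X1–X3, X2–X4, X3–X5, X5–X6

A tree decomposition must satisfy three properties: every vertex lies in some bag; for every edge, both endpoints lie together in some bag; and for every vertex, the bags containing it form a connected subtree. Here vertex 0 appears in no bag, so the decomposition is invalid.

No — vertex 0 appears in no bag.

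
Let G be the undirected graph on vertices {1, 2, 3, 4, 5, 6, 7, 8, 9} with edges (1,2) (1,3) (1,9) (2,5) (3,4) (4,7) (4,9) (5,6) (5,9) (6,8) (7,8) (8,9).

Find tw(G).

3

A width-3 tree decomposition is:
Bags: B1 = {4, 6, 7, 8}  B2 = {4, 6, 8, 9}  B3 = {4, 5, 6, 9}  B4 = {3, 4, 5, 9}  B5 = {1, 3, 5, 9}  B6 = {1, 2, 3, 5}
Tree: B1–B2, B2–B3, B3–B4, B4–B5, B5–B6
Every bag has size at most 4, so the width is 4 − 1 = 3 and tw(G) ≤ 3. For the lower bound: the 4 vertex sets {6,7,8}, {4}, {9}, {1,2,3,5} are disjoint, each induces a connected subgraph, and every pair is joined by at least one edge of G. Contracting each set to a single vertex therefore yields K_{4} as a minor, and since treewidth is minor-monotone, tw(G) ≥ tw(K_{4}) = 3. Hence tw(G) = 3 exactly.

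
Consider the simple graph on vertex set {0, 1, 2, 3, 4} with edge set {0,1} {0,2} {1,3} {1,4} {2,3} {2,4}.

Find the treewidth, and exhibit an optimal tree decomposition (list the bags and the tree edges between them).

Treewidth 2.
One optimal decomposition is:
Bags: B1 = {1, 2, 4}  B2 = {1, 2, 3}  B3 = {0, 1, 2}
Tree: B1–B2, B2–B3

Each bag holds 3 vertices, so the decomposition has width 2, which upper-bounds the treewidth. Since 2–4–1–3–2 is a cycle in G, G is not acyclic. Forests are exactly the graphs of treewidth ≤ 1, so tw(G) ≥ 2. Therefore the treewidth is 2.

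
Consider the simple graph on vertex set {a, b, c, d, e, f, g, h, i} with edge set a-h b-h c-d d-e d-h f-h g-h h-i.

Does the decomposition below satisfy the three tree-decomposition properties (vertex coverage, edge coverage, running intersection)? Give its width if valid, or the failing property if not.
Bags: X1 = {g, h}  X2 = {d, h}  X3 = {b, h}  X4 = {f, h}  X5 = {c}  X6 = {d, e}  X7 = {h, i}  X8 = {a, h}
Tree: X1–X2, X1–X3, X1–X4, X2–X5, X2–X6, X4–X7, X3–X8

No — edge (d,c) lies in no bag.

A tree decomposition must satisfy three properties: every vertex lies in some bag; for every edge, both endpoints lie together in some bag; and for every vertex, the bags containing it form a connected subtree. Here edge (d,c) lies in no bag, so the decomposition is invalid.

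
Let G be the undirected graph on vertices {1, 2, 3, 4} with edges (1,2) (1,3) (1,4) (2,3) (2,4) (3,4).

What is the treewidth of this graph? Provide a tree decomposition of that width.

Treewidth 3.
One optimal decomposition is:
Bags: B1 = {1, 2, 3, 4}
Tree: (single bag)

A single bag containing all 4 vertices is trivially a valid decomposition of width 3. Conversely, {1, 2, 3, 4} is a clique of size 4, and the vertices of any clique must share a bag in every tree decomposition; so some bag has ≥ 4 vertices and tw(G) ≥ 3. Therefore the treewidth is 3.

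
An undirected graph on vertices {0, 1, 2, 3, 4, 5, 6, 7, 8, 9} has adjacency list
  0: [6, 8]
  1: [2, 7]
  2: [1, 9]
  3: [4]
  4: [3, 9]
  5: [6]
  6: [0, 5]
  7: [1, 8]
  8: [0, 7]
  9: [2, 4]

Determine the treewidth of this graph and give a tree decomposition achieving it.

Treewidth 1.
One such decomposition:
Bags: B1 = {5, 6}  B2 = {0, 6}  B3 = {0, 8}  B4 = {7, 8}  B5 = {1, 7}  B6 = {1, 2}  B7 = {2, 9}  B8 = {4, 9}  B9 = {3, 4}
Tree: B1–B2, B2–B3, B3–B4, B4–B5, B5–B6, B6–B7, B7–B8, B8–B9

Every bag has size at most 2, so the width is 2 − 1 = 1 and tw(G) ≤ 1. G has an edge, so its treewidth is at least 1. The upper and lower bounds meet at 1, so that is the treewidth.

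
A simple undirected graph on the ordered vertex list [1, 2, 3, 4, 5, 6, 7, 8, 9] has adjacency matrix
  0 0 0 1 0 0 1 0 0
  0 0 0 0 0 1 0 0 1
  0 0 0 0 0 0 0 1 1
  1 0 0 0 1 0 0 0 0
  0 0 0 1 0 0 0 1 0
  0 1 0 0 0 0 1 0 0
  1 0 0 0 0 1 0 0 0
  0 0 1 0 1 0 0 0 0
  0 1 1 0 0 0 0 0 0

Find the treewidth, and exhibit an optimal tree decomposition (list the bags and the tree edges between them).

Every bag has size at most 3, so the width is 3 − 1 = 2 and tw(G) ≤ 2. Since 3–8–5–4–1–7–6–2–9–3 is a cycle in G, G is not acyclic. Forests are exactly the graphs of treewidth ≤ 1, so tw(G) ≥ 2. Hence tw(G) = 2 exactly.

Treewidth 2.
Bags: B1 = {3, 5, 8}  B2 = {3, 4, 5}  B3 = {1, 3, 4}  B4 = {1, 3, 7}  B5 = {3, 6, 7}  B6 = {2, 3, 6}  B7 = {2, 3, 9}
Tree: B1–B2, B2–B3, B3–B4, B4–B5, B5–B6, B6–B7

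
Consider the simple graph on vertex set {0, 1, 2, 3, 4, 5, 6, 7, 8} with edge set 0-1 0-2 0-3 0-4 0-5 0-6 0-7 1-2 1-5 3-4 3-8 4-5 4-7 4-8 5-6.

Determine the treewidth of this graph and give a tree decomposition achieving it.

Treewidth 2.
One such decomposition:
Bags: B1 = {0, 4, 5}  B2 = {0, 1, 5}  B3 = {0, 3, 4}  B4 = {3, 4, 8}  B5 = {0, 4, 7}  B6 = {0, 1, 2}  B7 = {0, 5, 6}
Tree: B1–B2, B1–B3, B3–B4, B3–B5, B2–B6, B2–B7

The largest bag has 3 vertices, giving width 2; this decomposition certifies tw(G) ≤ 2. For the lower bound, the 3 vertices {0, 1, 2} are pairwise adjacent, and any tree decomposition puts a clique entirely inside one bag — forcing width ≥ 2. Combining the bounds, tw(G) = 2.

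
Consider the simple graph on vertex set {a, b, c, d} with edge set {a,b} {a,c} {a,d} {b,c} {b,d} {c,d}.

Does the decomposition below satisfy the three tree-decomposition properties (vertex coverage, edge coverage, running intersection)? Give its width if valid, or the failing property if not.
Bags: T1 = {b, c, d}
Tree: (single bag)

A tree decomposition must satisfy three properties: every vertex lies in some bag; for every edge, both endpoints lie together in some bag; and for every vertex, the bags containing it form a connected subtree. Here vertex a appears in no bag, so the decomposition is invalid.

No — vertex a appears in no bag.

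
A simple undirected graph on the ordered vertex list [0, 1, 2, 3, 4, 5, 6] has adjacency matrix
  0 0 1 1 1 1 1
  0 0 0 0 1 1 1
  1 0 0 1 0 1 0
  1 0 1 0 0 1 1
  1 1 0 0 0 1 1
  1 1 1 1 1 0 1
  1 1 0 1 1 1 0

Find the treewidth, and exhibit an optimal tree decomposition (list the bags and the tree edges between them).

Each bag holds 4 vertices, so the decomposition has width 3, which upper-bounds the treewidth. Conversely, {0, 2, 3, 5} is a clique of size 4, and the vertices of any clique must share a bag in every tree decomposition; so some bag has ≥ 4 vertices and tw(G) ≥ 3. Therefore the treewidth is 3.

Treewidth 3.
One optimal decomposition is:
Bags: B1 = {0, 4, 5, 6}  B2 = {0, 3, 5, 6}  B3 = {0, 2, 3, 5}  B4 = {1, 4, 5, 6}
Tree: B1–B2, B2–B3, B1–B4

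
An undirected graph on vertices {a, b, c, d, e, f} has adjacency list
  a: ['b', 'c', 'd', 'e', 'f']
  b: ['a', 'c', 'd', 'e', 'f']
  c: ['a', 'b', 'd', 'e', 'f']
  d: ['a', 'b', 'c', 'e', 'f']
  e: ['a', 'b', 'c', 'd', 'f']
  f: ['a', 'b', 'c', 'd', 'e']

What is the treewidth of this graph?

5

A width-5 tree decomposition is:
Bags: B1 = {a, b, c, d, e, f}
Tree: (single bag)
A single bag containing all 6 vertices is trivially a valid decomposition of width 5. On the other hand G contains the 6-clique {a, b, c, d, e, f}. A clique must lie in a single bag of any decomposition, so no decomposition can have width below 5. The upper and lower bounds meet at 5, so that is the treewidth.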